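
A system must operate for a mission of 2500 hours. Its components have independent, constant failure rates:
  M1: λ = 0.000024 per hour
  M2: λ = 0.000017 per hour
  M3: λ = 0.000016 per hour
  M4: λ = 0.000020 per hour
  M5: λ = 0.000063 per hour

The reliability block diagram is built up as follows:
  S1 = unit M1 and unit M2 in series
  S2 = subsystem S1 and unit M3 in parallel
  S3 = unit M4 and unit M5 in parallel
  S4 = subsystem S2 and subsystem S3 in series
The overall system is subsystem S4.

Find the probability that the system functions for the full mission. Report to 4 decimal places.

0.9891

R(M1) = exp(−0.000024 × 2500) = 0.941765
R(M2) = exp(−0.000017 × 2500) = 0.958390
R(M3) = exp(−0.000016 × 2500) = 0.960789
R(M4) = exp(−0.000020 × 2500) = 0.951229
R(M5) = exp(−0.000063 × 2500) = 0.854277
Series (M1 and M2): 0.941765 × 0.958390 = 0.902578
Parallel ([0.902578] and M3): 1 − (1 − 0.902578)(1 − 0.960789) = 0.996180
Parallel (M4 and M5): 1 − (1 − 0.951229)(1 − 0.854277) = 0.992893
Series ([0.996180] and [0.992893]): 0.996180 × 0.992893 = 0.9891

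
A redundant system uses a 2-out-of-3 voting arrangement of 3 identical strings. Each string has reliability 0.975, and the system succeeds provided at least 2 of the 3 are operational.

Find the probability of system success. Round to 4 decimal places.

0.9982

R = Σ_{i=2}^{3} C(3,i) p^i (1−p)^{3−i} with p = 0.975
C(3,2)·0.975^2·0.025^1 = 0.071297
C(3,3)·0.975^3·0.025^0 = 0.926859
Sum = 0.9982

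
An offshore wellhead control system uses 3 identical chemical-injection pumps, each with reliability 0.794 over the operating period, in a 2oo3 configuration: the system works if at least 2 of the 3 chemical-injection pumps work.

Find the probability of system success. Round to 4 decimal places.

0.8902

R = Σ_{i=2}^{3} C(3,i) p^i (1−p)^{3−i} with p = 0.794
C(3,2)·0.794^2·0.206^1 = 0.389609
C(3,3)·0.794^3·0.206^0 = 0.500566
Sum = 0.8902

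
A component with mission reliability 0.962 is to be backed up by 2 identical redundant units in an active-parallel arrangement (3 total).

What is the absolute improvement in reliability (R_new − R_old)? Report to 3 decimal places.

R_before = 0.962
R_after = 1 − (1 − 0.962)^3 = 1.000
ΔR = 1.000 − 0.962 = 0.038

0.038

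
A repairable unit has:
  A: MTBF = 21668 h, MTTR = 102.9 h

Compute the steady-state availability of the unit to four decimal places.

0.9953

A(A) = MTBF/(MTBF+MTTR) = 21668/(21668+102.9) = 0.9953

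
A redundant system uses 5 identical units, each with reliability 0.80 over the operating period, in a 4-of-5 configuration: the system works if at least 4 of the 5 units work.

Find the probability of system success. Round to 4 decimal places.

R = Σ_{i=4}^{5} C(5,i) p^i (1−p)^{5−i} with p = 0.80
C(5,4)·0.80^4·0.20^1 = 0.409600
C(5,5)·0.80^5·0.20^0 = 0.327680
Sum = 0.7373

0.7373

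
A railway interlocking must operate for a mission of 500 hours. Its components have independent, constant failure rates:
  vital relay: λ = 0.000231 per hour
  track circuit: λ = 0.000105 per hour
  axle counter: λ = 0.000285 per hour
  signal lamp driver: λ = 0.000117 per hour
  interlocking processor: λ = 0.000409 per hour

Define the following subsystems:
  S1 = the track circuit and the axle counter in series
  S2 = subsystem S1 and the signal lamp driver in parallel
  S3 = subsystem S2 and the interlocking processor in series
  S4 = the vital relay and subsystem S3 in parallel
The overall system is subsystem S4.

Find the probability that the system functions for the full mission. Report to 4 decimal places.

0.9789

R(vital relay) = exp(−0.000231 × 500) = 0.890921
R(track circuit) = exp(−0.000105 × 500) = 0.948854
R(axle counter) = exp(−0.000285 × 500) = 0.867188
R(signal lamp driver) = exp(−0.000117 × 500) = 0.943178
R(interlocking processor) = exp(−0.000409 × 500) = 0.815055
Series (track circuit and axle counter): 0.948854 × 0.867188 = 0.822835
Parallel ([0.822835] and signal lamp driver): 1 − (1 − 0.822835)(1 − 0.943178) = 0.989933
Series ([0.989933] and interlocking processor): 0.989933 × 0.815055 = 0.806850
Parallel (vital relay and [0.806850]): 1 − (1 − 0.890921)(1 − 0.806850) = 0.9789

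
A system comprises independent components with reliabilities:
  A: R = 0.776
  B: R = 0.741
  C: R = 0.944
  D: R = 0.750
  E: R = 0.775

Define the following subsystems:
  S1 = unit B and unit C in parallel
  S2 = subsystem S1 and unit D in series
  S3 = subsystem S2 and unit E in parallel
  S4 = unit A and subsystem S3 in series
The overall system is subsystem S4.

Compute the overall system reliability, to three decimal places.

Parallel (B and C): 1 − (1 − 0.74100)(1 − 0.94400) = 0.98550
Series ([0.98550] and D): 0.98550 × 0.75000 = 0.73913
Parallel ([0.73913] and E): 1 − (1 − 0.73913)(1 − 0.77500) = 0.94130
Series (A and [0.94130]): 0.77600 × 0.94130 = 0.730

0.730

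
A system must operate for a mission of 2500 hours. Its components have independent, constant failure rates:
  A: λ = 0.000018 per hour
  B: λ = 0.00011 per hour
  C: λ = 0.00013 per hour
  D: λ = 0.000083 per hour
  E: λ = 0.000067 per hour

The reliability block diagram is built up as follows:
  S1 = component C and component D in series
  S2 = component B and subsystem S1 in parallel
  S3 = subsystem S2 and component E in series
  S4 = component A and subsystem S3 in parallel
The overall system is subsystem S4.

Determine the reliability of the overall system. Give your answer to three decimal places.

R(A) = exp(−0.000018 × 2500) = 0.95600
R(B) = exp(−0.00011 × 2500) = 0.75957
R(C) = exp(−0.00013 × 2500) = 0.72253
R(D) = exp(−0.000083 × 2500) = 0.81261
R(E) = exp(−0.000067 × 2500) = 0.84578
Series (C and D): 0.72253 × 0.81261 = 0.58714
Parallel (B and [0.58714]): 1 − (1 − 0.75957)(1 − 0.58714) = 0.90074
Series ([0.90074] and E): 0.90074 × 0.84578 = 0.76183
Parallel (A and [0.76183]): 1 − (1 − 0.95600)(1 − 0.76183) = 0.990

0.990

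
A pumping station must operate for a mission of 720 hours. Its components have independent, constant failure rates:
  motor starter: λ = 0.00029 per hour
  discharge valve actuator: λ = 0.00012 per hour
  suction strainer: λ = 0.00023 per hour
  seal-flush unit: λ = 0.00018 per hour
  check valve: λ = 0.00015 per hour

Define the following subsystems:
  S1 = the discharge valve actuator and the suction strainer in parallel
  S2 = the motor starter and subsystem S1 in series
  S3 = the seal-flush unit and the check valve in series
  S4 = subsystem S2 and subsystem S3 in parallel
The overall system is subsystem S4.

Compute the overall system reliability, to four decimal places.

0.9580

R(motor starter) = exp(−0.00029 × 720) = 0.811558
R(discharge valve actuator) = exp(−0.00012 × 720) = 0.917227
R(suction strainer) = exp(−0.00023 × 720) = 0.847385
R(seal-flush unit) = exp(−0.00018 × 720) = 0.878447
R(check valve) = exp(−0.00015 × 720) = 0.897628
Parallel (discharge valve actuator and suction strainer): 1 − (1 − 0.917227)(1 − 0.847385) = 0.987368
Series (motor starter and [0.987368]): 0.811558 × 0.987368 = 0.801306
Series (seal-flush unit and check valve): 0.878447 × 0.897628 = 0.788519
Parallel ([0.801306] and [0.788519]): 1 − (1 − 0.801306)(1 − 0.788519) = 0.9580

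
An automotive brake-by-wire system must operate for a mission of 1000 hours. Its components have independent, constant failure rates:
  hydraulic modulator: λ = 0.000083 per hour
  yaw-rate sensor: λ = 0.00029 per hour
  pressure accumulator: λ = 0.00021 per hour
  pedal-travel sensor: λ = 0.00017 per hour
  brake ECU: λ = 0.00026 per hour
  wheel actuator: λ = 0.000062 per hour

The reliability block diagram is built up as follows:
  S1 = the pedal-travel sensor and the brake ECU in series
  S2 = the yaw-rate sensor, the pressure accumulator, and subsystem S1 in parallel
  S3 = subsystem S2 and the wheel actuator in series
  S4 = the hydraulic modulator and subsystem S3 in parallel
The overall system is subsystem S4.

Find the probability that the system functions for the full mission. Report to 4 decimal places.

0.9940

R(hydraulic modulator) = exp(−0.000083 × 1000) = 0.920351
R(yaw-rate sensor) = exp(−0.00029 × 1000) = 0.748264
R(pressure accumulator) = exp(−0.00021 × 1000) = 0.810584
R(pedal-travel sensor) = exp(−0.00017 × 1000) = 0.843665
R(brake ECU) = exp(−0.00026 × 1000) = 0.771052
R(wheel actuator) = exp(−0.000062 × 1000) = 0.939883
Series (pedal-travel sensor and brake ECU): 0.843665 × 0.771052 = 0.650510
Parallel (yaw-rate sensor, pressure accumulator, and [0.650510]): 1 − (1 − 0.748264)(1 − 0.810584)(1 − 0.650510) = 0.983335
Series ([0.983335] and wheel actuator): 0.983335 × 0.939883 = 0.924220
Parallel (hydraulic modulator and [0.924220]): 1 − (1 − 0.920351)(1 − 0.924220) = 0.9940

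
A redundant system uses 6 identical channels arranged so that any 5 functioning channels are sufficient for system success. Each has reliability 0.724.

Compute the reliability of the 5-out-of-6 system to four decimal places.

R = Σ_{i=5}^{6} C(6,i) p^i (1−p)^{6−i} with p = 0.724
C(6,5)·0.724^5·0.276^1 = 0.329422
C(6,6)·0.724^6·0.276^0 = 0.144023
Sum = 0.4734

0.4734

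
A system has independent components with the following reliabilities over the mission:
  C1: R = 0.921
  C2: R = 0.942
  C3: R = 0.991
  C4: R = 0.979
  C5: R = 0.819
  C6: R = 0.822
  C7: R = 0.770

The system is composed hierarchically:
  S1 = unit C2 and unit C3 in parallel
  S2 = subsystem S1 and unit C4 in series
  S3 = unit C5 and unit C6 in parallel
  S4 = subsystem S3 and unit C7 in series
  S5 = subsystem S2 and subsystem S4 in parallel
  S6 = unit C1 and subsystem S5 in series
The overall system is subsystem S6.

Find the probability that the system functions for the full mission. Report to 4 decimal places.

0.9160

Parallel (C2 and C3): 1 − (1 − 0.942000)(1 − 0.991000) = 0.999478
Series ([0.999478] and C4): 0.999478 × 0.979000 = 0.978489
Parallel (C5 and C6): 1 − (1 − 0.819000)(1 − 0.822000) = 0.967782
Series ([0.967782] and C7): 0.967782 × 0.770000 = 0.745192
Parallel ([0.978489] and [0.745192]): 1 − (1 − 0.978489)(1 − 0.745192) = 0.994519
Series (C1 and [0.994519]): 0.921000 × 0.994519 = 0.9160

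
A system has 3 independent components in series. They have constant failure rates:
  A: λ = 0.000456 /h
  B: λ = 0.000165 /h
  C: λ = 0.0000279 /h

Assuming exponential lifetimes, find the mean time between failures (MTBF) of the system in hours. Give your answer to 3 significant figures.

1540

Series of exponential components: λ_sys = Σ λ_i
λ_sys = 0.000456 + 0.000165 + 0.0000279 = 6.4890e-04 /h
MTBF = 1 / λ_sys = 1540 h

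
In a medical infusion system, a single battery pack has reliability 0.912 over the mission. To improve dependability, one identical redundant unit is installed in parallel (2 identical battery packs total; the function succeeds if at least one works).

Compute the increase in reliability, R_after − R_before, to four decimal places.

0.0803

R_before = 0.912
R_after = 1 − (1 − 0.912)^2 = 0.9923
ΔR = 0.9923 − 0.912 = 0.0803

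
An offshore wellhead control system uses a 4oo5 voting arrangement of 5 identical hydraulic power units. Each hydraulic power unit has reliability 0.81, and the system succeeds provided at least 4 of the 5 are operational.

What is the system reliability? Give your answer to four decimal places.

R = Σ_{i=4}^{5} C(5,i) p^i (1−p)^{5−i} with p = 0.81
C(5,4)·0.81^4·0.19^1 = 0.408944
C(5,5)·0.81^5·0.19^0 = 0.348678
Sum = 0.7576

0.7576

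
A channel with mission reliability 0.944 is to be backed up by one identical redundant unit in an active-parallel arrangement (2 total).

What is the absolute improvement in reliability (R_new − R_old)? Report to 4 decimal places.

0.0529

R_before = 0.944
R_after = 1 − (1 − 0.944)^2 = 0.9969
ΔR = 0.9969 − 0.944 = 0.0529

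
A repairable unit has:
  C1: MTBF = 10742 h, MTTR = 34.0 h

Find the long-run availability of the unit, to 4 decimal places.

0.9968

A(C1) = MTBF/(MTBF+MTTR) = 10742/(10742+34.0) = 0.9968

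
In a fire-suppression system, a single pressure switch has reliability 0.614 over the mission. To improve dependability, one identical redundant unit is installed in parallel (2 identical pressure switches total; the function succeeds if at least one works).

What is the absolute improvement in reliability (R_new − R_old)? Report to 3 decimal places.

R_before = 0.614
R_after = 1 − (1 − 0.614)^2 = 0.851
ΔR = 0.851 − 0.614 = 0.237

0.237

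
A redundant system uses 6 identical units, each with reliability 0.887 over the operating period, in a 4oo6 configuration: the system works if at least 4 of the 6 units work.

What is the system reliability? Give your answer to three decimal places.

R = Σ_{i=4}^{6} C(6,i) p^i (1−p)^{6−i} with p = 0.887
C(6,4)·0.887^4·0.113^2 = 0.11856
C(6,5)·0.887^5·0.113^1 = 0.37226
C(6,6)·0.887^6·0.113^0 = 0.48701
Sum = 0.978

0.978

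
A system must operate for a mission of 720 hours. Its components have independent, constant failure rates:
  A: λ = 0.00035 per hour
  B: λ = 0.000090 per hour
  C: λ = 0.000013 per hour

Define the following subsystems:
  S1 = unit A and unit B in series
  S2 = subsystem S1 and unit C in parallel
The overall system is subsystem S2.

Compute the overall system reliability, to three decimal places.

0.997

R(A) = exp(−0.00035 × 720) = 0.77724
R(B) = exp(−0.000090 × 720) = 0.93725
R(C) = exp(−0.000013 × 720) = 0.99068
Series (A and B): 0.77724 × 0.93725 = 0.72847
Parallel ([0.72847] and C): 1 − (1 − 0.72847)(1 − 0.99068) = 0.997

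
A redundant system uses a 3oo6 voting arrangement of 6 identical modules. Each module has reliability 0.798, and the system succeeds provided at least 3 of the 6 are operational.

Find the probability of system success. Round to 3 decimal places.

0.982

R = Σ_{i=3}^{6} C(6,i) p^i (1−p)^{6−i} with p = 0.798
C(6,3)·0.798^3·0.202^3 = 0.08377
C(6,4)·0.798^4·0.202^2 = 0.24820
C(6,5)·0.798^5·0.202^1 = 0.39221
C(6,6)·0.798^6·0.202^0 = 0.25824
Sum = 0.982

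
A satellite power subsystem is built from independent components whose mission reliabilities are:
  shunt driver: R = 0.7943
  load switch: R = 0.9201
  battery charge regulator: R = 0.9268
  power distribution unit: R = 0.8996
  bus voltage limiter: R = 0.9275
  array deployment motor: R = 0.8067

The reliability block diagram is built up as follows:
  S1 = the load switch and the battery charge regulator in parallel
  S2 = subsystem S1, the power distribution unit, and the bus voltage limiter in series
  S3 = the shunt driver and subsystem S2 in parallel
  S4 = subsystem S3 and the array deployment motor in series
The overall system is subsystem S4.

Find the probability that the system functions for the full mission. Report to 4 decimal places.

0.7784

Parallel (load switch and battery charge regulator): 1 − (1 − 0.920100)(1 − 0.926800) = 0.994151
Series ([0.994151], power distribution unit, and bus voltage limiter): 0.994151 × 0.899600 × 0.927500 = 0.829499
Parallel (shunt driver and [0.829499]): 1 − (1 − 0.794300)(1 − 0.829499) = 0.964928
Series ([0.964928] and array deployment motor): 0.964928 × 0.806700 = 0.7784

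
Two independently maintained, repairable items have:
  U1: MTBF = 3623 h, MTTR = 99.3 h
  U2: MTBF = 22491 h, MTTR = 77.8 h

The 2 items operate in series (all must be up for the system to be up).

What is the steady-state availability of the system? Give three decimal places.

0.970

A(U1) = MTBF/(MTBF+MTTR) = 3623/(3623+99.3) = 0.973323
A(U2) = MTBF/(MTBF+MTTR) = 22491/(22491+77.8) = 0.996553
Series availability: 0.973323 × 0.996553 = 0.970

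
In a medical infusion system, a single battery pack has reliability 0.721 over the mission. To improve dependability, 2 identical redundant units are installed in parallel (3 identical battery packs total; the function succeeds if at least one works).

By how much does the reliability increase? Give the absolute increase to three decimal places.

0.257

R_before = 0.721
R_after = 1 − (1 − 0.721)^3 = 0.978
ΔR = 0.978 − 0.721 = 0.257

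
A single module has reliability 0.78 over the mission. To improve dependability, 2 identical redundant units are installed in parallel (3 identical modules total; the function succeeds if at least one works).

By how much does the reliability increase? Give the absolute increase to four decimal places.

R_before = 0.78
R_after = 1 − (1 − 0.78)^3 = 0.9894
ΔR = 0.9894 − 0.78 = 0.2094

0.2094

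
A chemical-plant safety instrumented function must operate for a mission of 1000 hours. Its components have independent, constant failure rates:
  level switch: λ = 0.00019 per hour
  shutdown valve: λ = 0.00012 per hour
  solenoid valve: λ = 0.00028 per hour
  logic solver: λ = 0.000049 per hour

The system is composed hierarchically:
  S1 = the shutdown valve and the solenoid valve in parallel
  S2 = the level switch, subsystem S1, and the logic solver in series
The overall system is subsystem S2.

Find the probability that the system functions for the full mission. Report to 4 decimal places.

0.7657

R(level switch) = exp(−0.00019 × 1000) = 0.826959
R(shutdown valve) = exp(−0.00012 × 1000) = 0.886920
R(solenoid valve) = exp(−0.00028 × 1000) = 0.755784
R(logic solver) = exp(−0.000049 × 1000) = 0.952181
Parallel (shutdown valve and solenoid valve): 1 − (1 − 0.886920)(1 − 0.755784) = 0.972384
Series (level switch, [0.972384], and logic solver): 0.826959 × 0.972384 × 0.952181 = 0.7657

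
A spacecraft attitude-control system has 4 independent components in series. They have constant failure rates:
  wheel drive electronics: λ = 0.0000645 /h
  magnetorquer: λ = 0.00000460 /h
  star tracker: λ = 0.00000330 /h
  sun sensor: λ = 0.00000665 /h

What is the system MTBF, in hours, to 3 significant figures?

Series of exponential components: λ_sys = Σ λ_i
λ_sys = 0.0000645 + 0.00000460 + 0.00000330 + 0.00000665 = 7.9050e-05 /h
MTBF = 1 / λ_sys = 12700 h

12700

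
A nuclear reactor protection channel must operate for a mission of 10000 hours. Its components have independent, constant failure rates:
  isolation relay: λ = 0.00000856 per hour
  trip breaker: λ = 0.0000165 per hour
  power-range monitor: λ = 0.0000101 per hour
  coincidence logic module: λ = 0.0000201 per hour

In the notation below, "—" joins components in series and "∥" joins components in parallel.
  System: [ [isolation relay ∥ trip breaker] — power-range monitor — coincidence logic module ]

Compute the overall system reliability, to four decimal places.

0.7301

R(isolation relay) = exp(−0.00000856 × 10000) = 0.917961
R(trip breaker) = exp(−0.0000165 × 10000) = 0.847894
R(power-range monitor) = exp(−0.0000101 × 10000) = 0.903933
R(coincidence logic module) = exp(−0.0000201 × 10000) = 0.817912
Parallel (isolation relay and trip breaker): 1 − (1 − 0.917961)(1 − 0.847894) = 0.987521
Series ([0.987521], power-range monitor, and coincidence logic module): 0.987521 × 0.903933 × 0.817912 = 0.7301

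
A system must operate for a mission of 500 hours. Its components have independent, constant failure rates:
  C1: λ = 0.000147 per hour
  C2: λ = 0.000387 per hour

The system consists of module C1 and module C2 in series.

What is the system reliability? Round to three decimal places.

R(C1) = exp(−0.000147 × 500) = 0.92914
R(C2) = exp(−0.000387 × 500) = 0.82407
Series (C1 and C2): 0.92914 × 0.82407 = 0.766

0.766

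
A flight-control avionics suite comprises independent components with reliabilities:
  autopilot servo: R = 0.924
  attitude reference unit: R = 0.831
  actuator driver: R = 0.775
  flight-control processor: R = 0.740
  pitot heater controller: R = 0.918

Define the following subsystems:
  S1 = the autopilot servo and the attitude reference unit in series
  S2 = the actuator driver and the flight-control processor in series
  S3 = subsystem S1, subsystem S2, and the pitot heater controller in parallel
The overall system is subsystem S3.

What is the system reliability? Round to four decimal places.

Series (autopilot servo and attitude reference unit): 0.924000 × 0.831000 = 0.767844
Series (actuator driver and flight-control processor): 0.775000 × 0.740000 = 0.573500
Parallel ([0.767844], [0.573500], and pitot heater controller): 1 − (1 − 0.767844)(1 − 0.573500)(1 − 0.918000) = 0.9919

0.9919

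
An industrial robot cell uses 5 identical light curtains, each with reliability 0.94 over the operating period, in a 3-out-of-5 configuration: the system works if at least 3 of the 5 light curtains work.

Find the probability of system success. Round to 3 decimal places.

R = Σ_{i=3}^{5} C(5,i) p^i (1−p)^{5−i} with p = 0.94
C(5,3)·0.94^3·0.06^2 = 0.02990
C(5,4)·0.94^4·0.06^1 = 0.23422
C(5,5)·0.94^5·0.06^0 = 0.73390
Sum = 0.998

0.998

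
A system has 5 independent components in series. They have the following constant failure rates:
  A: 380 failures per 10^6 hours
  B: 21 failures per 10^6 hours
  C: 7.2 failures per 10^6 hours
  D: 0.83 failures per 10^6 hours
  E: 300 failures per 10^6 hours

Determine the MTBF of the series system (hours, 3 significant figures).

1410

Series of exponential components: λ_sys = Σ λ_i
λ_sys = 0.00038 + 0.000021 + 0.0000072 + 0.00000083 + 0.00030 = 7.0903e-04 /h
MTBF = 1 / λ_sys = 1410 h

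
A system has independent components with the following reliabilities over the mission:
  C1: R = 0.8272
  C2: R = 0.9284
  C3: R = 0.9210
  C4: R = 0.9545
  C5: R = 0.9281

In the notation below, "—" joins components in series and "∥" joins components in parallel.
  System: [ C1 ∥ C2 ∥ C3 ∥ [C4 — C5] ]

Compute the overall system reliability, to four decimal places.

0.9999

Series (C4 and C5): 0.954500 × 0.928100 = 0.885871
Parallel (C1, C2, C3, and [0.885871]): 1 − (1 − 0.827200)(1 − 0.928400)(1 − 0.921000)(1 − 0.885871) = 0.9999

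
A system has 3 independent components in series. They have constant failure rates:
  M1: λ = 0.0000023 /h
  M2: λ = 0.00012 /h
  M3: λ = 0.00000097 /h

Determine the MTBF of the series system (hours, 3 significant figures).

8110

Series of exponential components: λ_sys = Σ λ_i
λ_sys = 0.0000023 + 0.00012 + 0.00000097 = 1.2327e-04 /h
MTBF = 1 / λ_sys = 8110 h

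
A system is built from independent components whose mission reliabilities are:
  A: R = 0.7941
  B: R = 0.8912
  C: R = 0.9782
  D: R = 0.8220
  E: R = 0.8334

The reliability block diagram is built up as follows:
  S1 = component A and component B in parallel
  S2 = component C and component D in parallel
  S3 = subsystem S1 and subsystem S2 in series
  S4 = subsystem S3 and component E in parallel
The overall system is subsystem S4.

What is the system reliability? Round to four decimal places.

Parallel (A and B): 1 − (1 − 0.794100)(1 − 0.891200) = 0.977598
Parallel (C and D): 1 − (1 − 0.978200)(1 − 0.822000) = 0.996120
Series ([0.977598] and [0.996120]): 0.977598 × 0.996120 = 0.973805
Parallel ([0.973805] and E): 1 − (1 − 0.973805)(1 − 0.833400) = 0.9956

0.9956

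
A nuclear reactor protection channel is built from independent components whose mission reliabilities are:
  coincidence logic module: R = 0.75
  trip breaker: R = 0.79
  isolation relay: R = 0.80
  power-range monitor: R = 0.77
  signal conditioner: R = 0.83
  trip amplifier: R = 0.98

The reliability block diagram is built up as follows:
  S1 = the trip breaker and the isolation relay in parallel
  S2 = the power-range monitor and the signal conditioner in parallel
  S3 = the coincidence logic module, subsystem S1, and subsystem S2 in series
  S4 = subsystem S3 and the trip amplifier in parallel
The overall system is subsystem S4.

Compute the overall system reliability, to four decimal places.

0.9938

Parallel (trip breaker and isolation relay): 1 − (1 − 0.790000)(1 − 0.800000) = 0.958000
Parallel (power-range monitor and signal conditioner): 1 − (1 − 0.770000)(1 − 0.830000) = 0.960900
Series (coincidence logic module, [0.958000], and [0.960900]): 0.750000 × 0.958000 × 0.960900 = 0.690407
Parallel ([0.690407] and trip amplifier): 1 − (1 − 0.690407)(1 − 0.980000) = 0.9938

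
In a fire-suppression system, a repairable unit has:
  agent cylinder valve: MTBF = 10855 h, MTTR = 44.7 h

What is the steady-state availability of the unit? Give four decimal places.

0.9959

A(agent cylinder valve) = MTBF/(MTBF+MTTR) = 10855/(10855+44.7) = 0.9959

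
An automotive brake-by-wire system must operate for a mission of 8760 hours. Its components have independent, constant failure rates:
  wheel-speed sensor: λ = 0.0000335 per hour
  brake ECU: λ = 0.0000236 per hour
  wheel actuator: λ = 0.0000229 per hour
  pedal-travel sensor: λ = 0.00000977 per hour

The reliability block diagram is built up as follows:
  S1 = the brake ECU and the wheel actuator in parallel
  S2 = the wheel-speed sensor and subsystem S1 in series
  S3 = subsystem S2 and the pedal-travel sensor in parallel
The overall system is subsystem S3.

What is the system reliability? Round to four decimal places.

R(wheel-speed sensor) = exp(−0.0000335 × 8760) = 0.745679
R(brake ECU) = exp(−0.0000236 × 8760) = 0.813234
R(wheel actuator) = exp(−0.0000229 × 8760) = 0.818236
R(pedal-travel sensor) = exp(−0.00000977 × 8760) = 0.917975
Parallel (brake ECU and wheel actuator): 1 − (1 − 0.813234)(1 − 0.818236) = 0.966053
Series (wheel-speed sensor and [0.966053]): 0.745679 × 0.966053 = 0.720365
Parallel ([0.720365] and pedal-travel sensor): 1 − (1 − 0.720365)(1 − 0.917975) = 0.9771

0.9771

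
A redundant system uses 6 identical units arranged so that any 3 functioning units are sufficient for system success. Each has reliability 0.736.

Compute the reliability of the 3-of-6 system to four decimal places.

R = Σ_{i=3}^{6} C(6,i) p^i (1−p)^{6−i} with p = 0.736
C(6,3)·0.736^3·0.264^3 = 0.146715
C(6,4)·0.736^4·0.264^2 = 0.306768
C(6,5)·0.736^5·0.264^1 = 0.342093
C(6,6)·0.736^6·0.264^0 = 0.158952
Sum = 0.9545

0.9545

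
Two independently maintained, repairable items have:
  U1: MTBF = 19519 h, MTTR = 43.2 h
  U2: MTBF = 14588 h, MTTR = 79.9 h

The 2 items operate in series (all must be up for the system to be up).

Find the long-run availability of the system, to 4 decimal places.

0.9924

A(U1) = MTBF/(MTBF+MTTR) = 19519/(19519+43.2) = 0.997792
A(U2) = MTBF/(MTBF+MTTR) = 14588/(14588+79.9) = 0.994553
Series availability: 0.997792 × 0.994553 = 0.9924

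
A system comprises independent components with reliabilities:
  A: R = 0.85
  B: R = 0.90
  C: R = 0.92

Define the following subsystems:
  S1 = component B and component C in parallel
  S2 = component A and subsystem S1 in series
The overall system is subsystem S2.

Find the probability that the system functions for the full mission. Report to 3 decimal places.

0.843

Parallel (B and C): 1 − (1 − 0.90000)(1 − 0.92000) = 0.99200
Series (A and [0.99200]): 0.85000 × 0.99200 = 0.843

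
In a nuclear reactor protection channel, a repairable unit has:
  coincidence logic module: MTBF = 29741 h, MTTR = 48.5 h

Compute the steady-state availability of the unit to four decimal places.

A(coincidence logic module) = MTBF/(MTBF+MTTR) = 29741/(29741+48.5) = 0.9984

0.9984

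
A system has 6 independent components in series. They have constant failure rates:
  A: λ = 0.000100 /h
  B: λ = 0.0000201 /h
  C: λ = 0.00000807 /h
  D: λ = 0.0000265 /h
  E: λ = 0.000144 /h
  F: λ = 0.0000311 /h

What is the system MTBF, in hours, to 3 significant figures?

3030

Series of exponential components: λ_sys = Σ λ_i
λ_sys = 0.000100 + 0.0000201 + 0.00000807 + 0.0000265 + 0.000144 + 0.0000311 = 3.2977e-04 /h
MTBF = 1 / λ_sys = 3030 h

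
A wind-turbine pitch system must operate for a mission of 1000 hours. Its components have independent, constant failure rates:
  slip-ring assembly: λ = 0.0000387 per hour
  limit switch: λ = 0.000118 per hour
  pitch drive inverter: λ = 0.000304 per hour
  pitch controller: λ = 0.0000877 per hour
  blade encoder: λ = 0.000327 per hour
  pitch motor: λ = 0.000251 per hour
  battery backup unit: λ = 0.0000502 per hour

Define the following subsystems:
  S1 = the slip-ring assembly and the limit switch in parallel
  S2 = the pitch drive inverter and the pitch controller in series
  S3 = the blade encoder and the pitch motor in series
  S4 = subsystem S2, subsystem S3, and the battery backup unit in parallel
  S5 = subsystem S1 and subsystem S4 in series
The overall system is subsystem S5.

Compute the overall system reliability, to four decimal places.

R(slip-ring assembly) = exp(−0.0000387 × 1000) = 0.962039
R(limit switch) = exp(−0.000118 × 1000) = 0.888696
R(pitch drive inverter) = exp(−0.000304 × 1000) = 0.737861
R(pitch controller) = exp(−0.0000877 × 1000) = 0.916036
R(blade encoder) = exp(−0.000327 × 1000) = 0.721084
R(pitch motor) = exp(−0.000251 × 1000) = 0.778022
R(battery backup unit) = exp(−0.0000502 × 1000) = 0.951039
Parallel (slip-ring assembly and limit switch): 1 − (1 − 0.962039)(1 − 0.888696) = 0.995775
Series (pitch drive inverter and pitch controller): 0.737861 × 0.916036 = 0.675907
Series (blade encoder and pitch motor): 0.721084 × 0.778022 = 0.561019
Parallel ([0.675907], [0.561019], and battery backup unit): 1 − (1 − 0.675907)(1 − 0.561019)(1 − 0.951039) = 0.993034
Series ([0.995775] and [0.993034]): 0.995775 × 0.993034 = 0.9888

0.9888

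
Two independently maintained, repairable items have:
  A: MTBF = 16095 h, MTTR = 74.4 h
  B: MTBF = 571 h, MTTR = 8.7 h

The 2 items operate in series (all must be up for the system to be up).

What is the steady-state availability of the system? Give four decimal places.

0.9805

A(A) = MTBF/(MTBF+MTTR) = 16095/(16095+74.4) = 0.995399
A(B) = MTBF/(MTBF+MTTR) = 571/(571+8.7) = 0.984992
Series availability: 0.995399 × 0.984992 = 0.9805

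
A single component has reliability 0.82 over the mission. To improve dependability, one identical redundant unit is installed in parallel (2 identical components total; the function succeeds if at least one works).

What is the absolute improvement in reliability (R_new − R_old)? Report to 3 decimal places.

0.148

R_before = 0.82
R_after = 1 − (1 − 0.82)^2 = 0.968
ΔR = 0.968 − 0.82 = 0.148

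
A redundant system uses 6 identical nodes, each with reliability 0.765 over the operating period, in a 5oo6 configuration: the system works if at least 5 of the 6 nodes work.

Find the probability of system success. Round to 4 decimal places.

R = Σ_{i=5}^{6} C(6,i) p^i (1−p)^{6−i} with p = 0.765
C(6,5)·0.765^5·0.235^1 = 0.369425
C(6,6)·0.765^6·0.235^0 = 0.200433
Sum = 0.5699

0.5699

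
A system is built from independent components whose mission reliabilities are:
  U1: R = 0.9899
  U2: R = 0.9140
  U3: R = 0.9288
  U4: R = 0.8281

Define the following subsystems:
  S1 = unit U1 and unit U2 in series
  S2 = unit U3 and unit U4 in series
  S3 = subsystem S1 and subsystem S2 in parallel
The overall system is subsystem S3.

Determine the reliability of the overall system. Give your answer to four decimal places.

0.9780

Series (U1 and U2): 0.989900 × 0.914000 = 0.904769
Series (U3 and U4): 0.928800 × 0.828100 = 0.769139
Parallel ([0.904769] and [0.769139]): 1 − (1 − 0.904769)(1 − 0.769139) = 0.9780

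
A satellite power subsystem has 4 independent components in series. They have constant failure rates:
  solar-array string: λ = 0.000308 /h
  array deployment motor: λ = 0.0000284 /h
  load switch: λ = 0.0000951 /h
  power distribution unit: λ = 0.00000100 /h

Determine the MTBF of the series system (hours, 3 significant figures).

Series of exponential components: λ_sys = Σ λ_i
λ_sys = 0.000308 + 0.0000284 + 0.0000951 + 0.00000100 = 4.3250e-04 /h
MTBF = 1 / λ_sys = 2310 h

2310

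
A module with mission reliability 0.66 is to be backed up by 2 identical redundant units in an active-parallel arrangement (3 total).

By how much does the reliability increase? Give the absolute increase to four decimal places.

0.3007

R_before = 0.66
R_after = 1 − (1 − 0.66)^3 = 0.9607
ΔR = 0.9607 − 0.66 = 0.3007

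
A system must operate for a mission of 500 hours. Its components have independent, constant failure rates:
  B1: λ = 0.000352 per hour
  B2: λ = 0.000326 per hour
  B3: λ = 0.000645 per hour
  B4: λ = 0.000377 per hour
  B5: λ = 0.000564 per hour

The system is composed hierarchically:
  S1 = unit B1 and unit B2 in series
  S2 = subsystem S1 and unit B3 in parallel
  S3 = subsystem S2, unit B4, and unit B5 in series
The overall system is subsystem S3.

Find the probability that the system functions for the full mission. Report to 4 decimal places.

0.5752

R(B1) = exp(−0.000352 × 500) = 0.838618
R(B2) = exp(−0.000326 × 500) = 0.849591
R(B3) = exp(−0.000645 × 500) = 0.724336
R(B4) = exp(−0.000377 × 500) = 0.828201
R(B5) = exp(−0.000564 × 500) = 0.754274
Series (B1 and B2): 0.838618 × 0.849591 = 0.712482
Parallel ([0.712482] and B3): 1 − (1 − 0.712482)(1 − 0.724336) = 0.920742
Series ([0.920742], B4, and B5): 0.920742 × 0.828201 × 0.754274 = 0.5752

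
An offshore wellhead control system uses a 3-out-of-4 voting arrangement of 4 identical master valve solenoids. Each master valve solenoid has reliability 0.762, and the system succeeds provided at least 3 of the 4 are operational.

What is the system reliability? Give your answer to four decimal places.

0.7584

R = Σ_{i=3}^{4} C(4,i) p^i (1−p)^{4−i} with p = 0.762
C(4,3)·0.762^3·0.238^1 = 0.421213
C(4,4)·0.762^4·0.238^0 = 0.337147
Sum = 0.7584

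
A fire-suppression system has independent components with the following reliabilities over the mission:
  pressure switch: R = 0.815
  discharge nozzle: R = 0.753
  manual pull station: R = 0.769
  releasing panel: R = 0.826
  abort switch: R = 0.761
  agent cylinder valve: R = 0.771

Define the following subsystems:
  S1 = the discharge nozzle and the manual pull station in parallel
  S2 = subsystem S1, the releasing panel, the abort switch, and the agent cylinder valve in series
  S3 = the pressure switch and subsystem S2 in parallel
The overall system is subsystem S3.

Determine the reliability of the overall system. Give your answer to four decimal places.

0.8995

Parallel (discharge nozzle and manual pull station): 1 − (1 − 0.753000)(1 − 0.769000) = 0.942943
Series ([0.942943], releasing panel, abort switch, and agent cylinder valve): 0.942943 × 0.826000 × 0.761000 × 0.771000 = 0.456988
Parallel (pressure switch and [0.456988]): 1 − (1 − 0.815000)(1 − 0.456988) = 0.8995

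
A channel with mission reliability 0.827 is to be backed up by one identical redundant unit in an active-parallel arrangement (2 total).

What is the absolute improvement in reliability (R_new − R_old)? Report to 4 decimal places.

R_before = 0.827
R_after = 1 − (1 − 0.827)^2 = 0.9701
ΔR = 0.9701 − 0.827 = 0.1431

0.1431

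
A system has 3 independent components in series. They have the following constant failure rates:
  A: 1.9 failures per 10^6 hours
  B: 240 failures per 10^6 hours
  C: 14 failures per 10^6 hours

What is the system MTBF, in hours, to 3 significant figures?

3910

Series of exponential components: λ_sys = Σ λ_i
λ_sys = 0.0000019 + 0.00024 + 0.000014 = 2.5590e-04 /h
MTBF = 1 / λ_sys = 3910 h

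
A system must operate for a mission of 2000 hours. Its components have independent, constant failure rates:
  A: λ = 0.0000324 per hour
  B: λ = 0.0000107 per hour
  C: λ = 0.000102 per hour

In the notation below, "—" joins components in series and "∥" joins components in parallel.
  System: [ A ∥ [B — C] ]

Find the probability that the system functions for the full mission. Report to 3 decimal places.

0.987

R(A) = exp(−0.0000324 × 2000) = 0.93725
R(B) = exp(−0.0000107 × 2000) = 0.97883
R(C) = exp(−0.000102 × 2000) = 0.81546
Series (B and C): 0.97883 × 0.81546 = 0.79820
Parallel (A and [0.79820]): 1 − (1 − 0.93725)(1 − 0.79820) = 0.987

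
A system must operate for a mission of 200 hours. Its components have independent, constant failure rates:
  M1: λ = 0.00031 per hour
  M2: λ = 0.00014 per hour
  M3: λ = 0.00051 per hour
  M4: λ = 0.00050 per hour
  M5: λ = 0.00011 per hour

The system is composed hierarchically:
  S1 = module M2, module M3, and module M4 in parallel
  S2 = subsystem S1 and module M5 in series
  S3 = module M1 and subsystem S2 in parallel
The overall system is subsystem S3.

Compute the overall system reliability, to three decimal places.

0.999

R(M1) = exp(−0.00031 × 200) = 0.93988
R(M2) = exp(−0.00014 × 200) = 0.97239
R(M3) = exp(−0.00051 × 200) = 0.90303
R(M4) = exp(−0.00050 × 200) = 0.90484
R(M5) = exp(−0.00011 × 200) = 0.97824
Parallel (M2, M3, and M4): 1 − (1 − 0.97239)(1 − 0.90303)(1 − 0.90484) = 0.99975
Series ([0.99975] and M5): 0.99975 × 0.97824 = 0.97800
Parallel (M1 and [0.97800]): 1 − (1 − 0.93988)(1 − 0.97800) = 0.999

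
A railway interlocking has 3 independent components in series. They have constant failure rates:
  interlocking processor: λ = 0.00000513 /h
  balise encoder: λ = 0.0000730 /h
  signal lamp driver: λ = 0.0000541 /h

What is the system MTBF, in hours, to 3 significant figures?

Series of exponential components: λ_sys = Σ λ_i
λ_sys = 0.00000513 + 0.0000730 + 0.0000541 = 1.3223e-04 /h
MTBF = 1 / λ_sys = 7560 h

7560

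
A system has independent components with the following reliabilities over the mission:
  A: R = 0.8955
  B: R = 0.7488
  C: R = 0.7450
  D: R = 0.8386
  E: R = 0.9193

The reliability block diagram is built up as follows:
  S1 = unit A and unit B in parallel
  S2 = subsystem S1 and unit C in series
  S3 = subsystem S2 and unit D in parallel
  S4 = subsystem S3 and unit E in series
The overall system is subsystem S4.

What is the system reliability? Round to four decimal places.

0.8786

Parallel (A and B): 1 − (1 − 0.895500)(1 − 0.748800) = 0.973750
Series ([0.973750] and C): 0.973750 × 0.745000 = 0.725444
Parallel ([0.725444] and D): 1 − (1 − 0.725444)(1 − 0.838600) = 0.955687
Series ([0.955687] and E): 0.955687 × 0.919300 = 0.8786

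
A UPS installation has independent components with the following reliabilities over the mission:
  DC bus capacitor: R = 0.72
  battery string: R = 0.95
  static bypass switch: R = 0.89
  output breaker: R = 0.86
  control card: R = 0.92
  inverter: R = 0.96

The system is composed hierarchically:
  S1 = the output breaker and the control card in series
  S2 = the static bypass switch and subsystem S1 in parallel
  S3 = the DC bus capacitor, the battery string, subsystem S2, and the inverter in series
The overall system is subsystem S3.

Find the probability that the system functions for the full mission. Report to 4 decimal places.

0.6416

Series (output breaker and control card): 0.860000 × 0.920000 = 0.791200
Parallel (static bypass switch and [0.791200]): 1 − (1 − 0.890000)(1 − 0.791200) = 0.977032
Series (DC bus capacitor, battery string, [0.977032], and inverter): 0.720000 × 0.950000 × 0.977032 × 0.960000 = 0.6416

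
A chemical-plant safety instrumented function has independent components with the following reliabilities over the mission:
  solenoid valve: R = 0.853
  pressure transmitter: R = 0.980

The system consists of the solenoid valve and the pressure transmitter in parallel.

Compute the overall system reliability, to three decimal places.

0.997

Parallel (solenoid valve and pressure transmitter): 1 − (1 − 0.85300)(1 − 0.98000) = 0.997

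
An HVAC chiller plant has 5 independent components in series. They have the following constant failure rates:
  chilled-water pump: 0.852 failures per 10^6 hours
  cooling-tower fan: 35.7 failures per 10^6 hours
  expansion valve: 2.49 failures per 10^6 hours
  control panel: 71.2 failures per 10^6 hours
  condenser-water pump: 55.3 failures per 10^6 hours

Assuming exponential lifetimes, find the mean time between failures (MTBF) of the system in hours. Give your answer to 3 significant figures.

Series of exponential components: λ_sys = Σ λ_i
λ_sys = 0.000000852 + 0.0000357 + 0.00000249 + 0.0000712 + 0.0000553 = 1.6554e-04 /h
MTBF = 1 / λ_sys = 6040 h

6040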